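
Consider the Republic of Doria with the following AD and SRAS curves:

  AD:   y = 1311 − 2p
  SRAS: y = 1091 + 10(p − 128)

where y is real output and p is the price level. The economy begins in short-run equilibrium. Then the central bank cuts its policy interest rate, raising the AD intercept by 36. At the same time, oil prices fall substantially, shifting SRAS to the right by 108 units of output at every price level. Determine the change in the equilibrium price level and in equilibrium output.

Δp = -6, Δy = +48

After both shocks: AD is y = 1347 − 2p and SRAS is y = 10p − 81.
Setting them equal: 1428 = 12p, so p = 119.
y = 1347 − 2·119 = 1109.
Initially p = 125, y = 1061, so Δp = -6 and Δy = +48.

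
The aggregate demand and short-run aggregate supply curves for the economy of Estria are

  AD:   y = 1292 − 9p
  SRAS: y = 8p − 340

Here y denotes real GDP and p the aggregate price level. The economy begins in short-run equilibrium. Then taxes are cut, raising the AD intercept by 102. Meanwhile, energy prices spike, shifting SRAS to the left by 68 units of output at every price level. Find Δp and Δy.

Δp = +10, Δy = +12

After both shocks: AD is y = 1394 − 9p and SRAS is y = 8p − 408.
Setting them equal: 1802 = 17p, so p = 106.
y = 1394 − 9·106 = 440.
Initially p = 96, y = 428, so Δp = +10 and Δy = +12.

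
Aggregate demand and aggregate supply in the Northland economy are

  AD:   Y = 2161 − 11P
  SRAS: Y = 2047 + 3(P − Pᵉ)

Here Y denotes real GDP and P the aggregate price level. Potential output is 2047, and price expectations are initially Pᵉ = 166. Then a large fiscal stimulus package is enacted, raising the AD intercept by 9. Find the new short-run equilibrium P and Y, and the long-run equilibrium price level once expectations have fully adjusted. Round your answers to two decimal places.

AD shifts right: new AD is Y = 2170 − 11P. With Pᵉ = 166, SRAS is Y = 1549 + 3P.
Short run: 2170 − 11P = 1549 + 3P gives 621 = 14P, so P = 44.36 and Y = 2170 − 11P = 1682.07.
Y = 1682.07 is below potential 2047; expectations adjust and SRAS shifts right until Y = 2047.
Long run: on the new AD curve, 2047 = 2170 − 11P gives P = 11.18.

Short run: P = 44.36, Y = 1682.07. Long run: P = 11.18.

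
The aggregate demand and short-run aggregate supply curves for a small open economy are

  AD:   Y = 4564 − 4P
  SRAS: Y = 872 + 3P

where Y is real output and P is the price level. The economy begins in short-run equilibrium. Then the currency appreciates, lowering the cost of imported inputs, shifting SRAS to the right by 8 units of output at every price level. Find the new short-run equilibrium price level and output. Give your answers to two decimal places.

P = 526.29, Y = 2458.86

This is a positive supply shock: SRAS shifts right.
New SRAS: Y = 880 + 3P.
Set AD = SRAS: 4564 − 4P = 880 + 3P, so 3684 = 7P and P = 526.29.
Substituting into AD, Y = 2458.86.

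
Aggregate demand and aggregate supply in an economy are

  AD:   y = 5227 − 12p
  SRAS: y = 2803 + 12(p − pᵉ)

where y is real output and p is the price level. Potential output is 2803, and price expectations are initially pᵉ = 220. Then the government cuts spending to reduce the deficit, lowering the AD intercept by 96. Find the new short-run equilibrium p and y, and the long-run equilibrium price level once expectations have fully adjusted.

AD shifts left: new AD is y = 5131 − 12p. With pᵉ = 220, SRAS is y = 163 + 12p.
Short run: 5131 − 12p = 163 + 12p gives 4968 = 24p, so p = 207 and y = 5131 − 12·207 = 2647.
y = 2647 is below potential 2803; expectations adjust and SRAS shifts right until y = 2803.
Long run: on the new AD curve, 2803 = 5131 − 12p gives p = 194.

Short run: p = 207, y = 2647. Long run: p = 194.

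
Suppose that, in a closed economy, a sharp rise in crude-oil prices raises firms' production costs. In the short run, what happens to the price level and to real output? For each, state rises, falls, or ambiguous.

Price level: rises; output: falls

This is an adverse supply shock: SRAS shifts left.
Moving along the downward-sloping AD curve, P rises and Y falls.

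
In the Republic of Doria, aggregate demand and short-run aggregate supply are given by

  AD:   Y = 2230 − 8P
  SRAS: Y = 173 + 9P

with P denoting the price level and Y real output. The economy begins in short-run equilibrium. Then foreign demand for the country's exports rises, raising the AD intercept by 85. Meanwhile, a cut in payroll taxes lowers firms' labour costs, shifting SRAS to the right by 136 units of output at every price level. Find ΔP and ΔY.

ΔP = -3, ΔY = +109

After both shocks: AD is Y = 2315 − 8P and SRAS is Y = 309 + 9P.
Setting them equal: 2006 = 17P, so P = 118.
Y = 2315 − 8·118 = 1371.
Initially P = 121, Y = 1262, so ΔP = -3 and ΔY = +109.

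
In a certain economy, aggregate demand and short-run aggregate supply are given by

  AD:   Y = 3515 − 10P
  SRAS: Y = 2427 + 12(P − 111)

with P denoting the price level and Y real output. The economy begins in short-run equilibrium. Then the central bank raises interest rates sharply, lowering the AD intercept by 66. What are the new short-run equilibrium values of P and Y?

This is a negative demand shock: AD shifts left.
New AD: Y = 3449 − 10P.
SRAS can be written Y = 1095 + 12P.
Set AD = SRAS: 3449 − 10P = 1095 + 12P, so 2354 = 22P and P = 107.
Y = 3449 − 10·107 = 2379.

P = 107, Y = 2379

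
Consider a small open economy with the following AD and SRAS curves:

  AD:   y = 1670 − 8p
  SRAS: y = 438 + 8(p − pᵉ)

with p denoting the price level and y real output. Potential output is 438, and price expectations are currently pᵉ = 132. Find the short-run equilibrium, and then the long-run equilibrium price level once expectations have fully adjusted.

Short run: p = 143, y = 526. Long run: p = 154.

Short run: with pᵉ = 132, SRAS is y = 8p − 618. Setting AD = SRAS gives 2288 = 16p, so p = 143 and y = 1670 − 8·143 = 526.
Output 526 is above potential 438, so over time expected prices rise and SRAS shifts left until y returns to 438.
Long run: y = 438 on the AD curve gives 438 = 1670 − 8p, so p = 154.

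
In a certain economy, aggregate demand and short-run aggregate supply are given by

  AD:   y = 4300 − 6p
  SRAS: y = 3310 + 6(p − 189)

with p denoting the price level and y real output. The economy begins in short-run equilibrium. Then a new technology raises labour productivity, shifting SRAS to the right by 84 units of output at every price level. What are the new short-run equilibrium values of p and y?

This is a positive supply shock: SRAS shifts right.
New SRAS: y = 2260 + 6p.
Set AD = SRAS: 4300 − 6p = 2260 + 6p, so 2040 = 12p and p = 170.
y = 4300 − 6·170 = 3280.

p = 170, y = 3280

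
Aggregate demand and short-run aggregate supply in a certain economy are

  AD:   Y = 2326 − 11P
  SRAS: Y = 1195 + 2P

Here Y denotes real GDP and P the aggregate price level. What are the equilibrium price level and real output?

P = 87, Y = 1369

Set AD = SRAS: 2326 − 11P = 1195 + 2P, so 1131 = 13P and P = 87.
Then Y = 2326 − 11·87 = 1369.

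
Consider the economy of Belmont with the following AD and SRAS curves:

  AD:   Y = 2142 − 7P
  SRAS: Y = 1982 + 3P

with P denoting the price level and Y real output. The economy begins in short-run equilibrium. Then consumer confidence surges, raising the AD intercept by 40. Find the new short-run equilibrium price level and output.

This is a positive demand shock: AD shifts right.
New AD: Y = 2182 − 7P.
Set AD = SRAS: 2182 − 7P = 1982 + 3P, so 200 = 10P and P = 20.
Y = 2182 − 7·20 = 2042.

P = 20, Y = 2042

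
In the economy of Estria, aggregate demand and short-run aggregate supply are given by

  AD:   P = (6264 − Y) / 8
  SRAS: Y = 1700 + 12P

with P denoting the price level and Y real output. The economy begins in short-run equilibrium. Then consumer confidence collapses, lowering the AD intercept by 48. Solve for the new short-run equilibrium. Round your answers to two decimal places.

P = 225.80, Y = 4409.60

This is a negative demand shock: AD shifts left.
New AD: Y = 6216 − 8P.
Set AD = SRAS: 6216 − 8P = 1700 + 12P, so 4516 = 20P and P = 225.80.
Substituting into AD, Y = 4409.60.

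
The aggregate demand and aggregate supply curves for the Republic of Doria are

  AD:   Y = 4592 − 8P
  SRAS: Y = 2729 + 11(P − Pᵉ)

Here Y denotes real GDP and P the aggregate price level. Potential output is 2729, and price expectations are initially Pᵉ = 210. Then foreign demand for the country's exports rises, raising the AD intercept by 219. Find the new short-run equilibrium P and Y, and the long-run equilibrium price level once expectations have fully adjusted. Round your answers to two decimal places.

Short run: P = 231.16, Y = 2961.74. Long run: P = 260.25.

AD shifts right: new AD is Y = 4811 − 8P. With Pᵉ = 210, SRAS is Y = 419 + 11P.
Short run: 4811 − 8P = 419 + 11P gives 4392 = 19P, so P = 231.16 and Y = 4811 − 8P = 2961.74.
Y = 2961.74 is above potential 2729; expectations adjust and SRAS shifts left until Y = 2729.
Long run: on the new AD curve, 2729 = 4811 − 8P gives P = 260.25.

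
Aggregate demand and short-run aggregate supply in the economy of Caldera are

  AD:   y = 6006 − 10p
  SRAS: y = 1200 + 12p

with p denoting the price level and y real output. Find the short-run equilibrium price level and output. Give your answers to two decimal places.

Set AD = SRAS: 6006 − 10p = 1200 + 12p, so 4806 = 22p and p = 218.45.
Substituting into AD, y = 6006 − 10p = 3821.45.

p = 218.45, y = 3821.45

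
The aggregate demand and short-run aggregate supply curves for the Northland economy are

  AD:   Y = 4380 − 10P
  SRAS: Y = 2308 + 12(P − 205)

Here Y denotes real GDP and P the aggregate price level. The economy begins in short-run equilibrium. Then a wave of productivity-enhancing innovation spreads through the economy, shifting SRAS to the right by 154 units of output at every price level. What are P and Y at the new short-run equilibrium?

P = 199, Y = 2390

This is a positive supply shock: SRAS shifts right.
New SRAS: Y = 2 + 12P.
Set AD = SRAS: 4380 − 10P = 2 + 12P, so 4378 = 22P and P = 199.
Y = 4380 − 10·199 = 2390.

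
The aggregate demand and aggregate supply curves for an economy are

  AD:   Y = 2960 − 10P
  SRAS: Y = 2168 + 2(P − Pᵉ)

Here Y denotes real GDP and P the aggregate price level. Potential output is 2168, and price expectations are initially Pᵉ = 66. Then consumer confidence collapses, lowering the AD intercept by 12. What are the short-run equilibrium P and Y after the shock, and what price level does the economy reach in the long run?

AD shifts left: new AD is Y = 2948 − 10P. With Pᵉ = 66, SRAS is Y = 2036 + 2P.
Short run: 2948 − 10P = 2036 + 2P gives 912 = 12P, so P = 76 and Y = 2948 − 10·76 = 2188.
Y = 2188 is above potential 2168; expectations adjust and SRAS shifts left until Y = 2168.
Long run: on the new AD curve, 2168 = 2948 − 10P gives P = 78.

Short run: P = 76, Y = 2188. Long run: P = 78.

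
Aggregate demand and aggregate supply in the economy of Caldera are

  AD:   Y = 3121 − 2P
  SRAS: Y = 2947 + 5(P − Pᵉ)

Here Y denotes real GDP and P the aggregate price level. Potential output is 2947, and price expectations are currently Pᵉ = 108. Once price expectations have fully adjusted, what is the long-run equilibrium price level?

Short run: with Pᵉ = 108, SRAS is Y = 2407 + 5P. Setting AD = SRAS gives 714 = 7P, so P = 102 and Y = 3121 − 2·102 = 2917.
Output 2917 is below potential 2947, so over time expected prices fall and SRAS shifts right until Y returns to 2947.
Long run: Y = 2947 on the AD curve gives 2947 = 3121 − 2P, so P = 87.

Long-run P = 87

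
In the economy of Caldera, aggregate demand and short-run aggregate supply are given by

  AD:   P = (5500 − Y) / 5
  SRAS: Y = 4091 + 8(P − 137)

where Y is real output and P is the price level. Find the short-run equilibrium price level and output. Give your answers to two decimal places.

Write SRAS as Y = 4091 + 8P − 1096 = 2995 + 8P.
Rearrange AD to Y = 5500 − 5P.
Set AD = SRAS: 5500 − 5P = 2995 + 8P, so 2505 = 13P and P = 192.69.
Substituting into AD, Y = 5500 − 5P = 4536.54.

P = 192.69, Y = 4536.54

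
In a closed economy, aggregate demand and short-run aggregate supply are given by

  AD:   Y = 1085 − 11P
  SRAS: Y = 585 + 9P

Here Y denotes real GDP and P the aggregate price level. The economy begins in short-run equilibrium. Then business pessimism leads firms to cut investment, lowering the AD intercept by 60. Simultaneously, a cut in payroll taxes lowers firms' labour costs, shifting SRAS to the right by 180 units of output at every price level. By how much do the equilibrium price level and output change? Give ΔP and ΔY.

ΔP = -12, ΔY = +72

After both shocks: AD is Y = 1025 − 11P and SRAS is Y = 765 + 9P.
Setting them equal: 260 = 20P, so P = 13.
Y = 1025 − 11·13 = 882.
Initially P = 25, Y = 810, so ΔP = -12 and ΔY = +72.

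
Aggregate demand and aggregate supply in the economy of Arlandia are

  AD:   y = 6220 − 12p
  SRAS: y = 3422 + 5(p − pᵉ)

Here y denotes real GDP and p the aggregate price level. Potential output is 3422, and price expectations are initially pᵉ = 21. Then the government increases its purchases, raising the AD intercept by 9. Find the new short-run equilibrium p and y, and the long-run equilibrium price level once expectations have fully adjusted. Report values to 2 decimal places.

AD shifts right: new AD is y = 6229 − 12p. With pᵉ = 21, SRAS is y = 3317 + 5p.
Short run: 6229 − 12p = 3317 + 5p gives 2912 = 17p, so p = 171.29 and y = 6229 − 12p = 4173.47.
y = 4173.47 is above potential 3422; expectations adjust and SRAS shifts left until y = 3422.
Long run: on the new AD curve, 3422 = 6229 − 12p gives p = 233.92.

Short run: p = 171.29, y = 4173.47. Long run: p = 233.92.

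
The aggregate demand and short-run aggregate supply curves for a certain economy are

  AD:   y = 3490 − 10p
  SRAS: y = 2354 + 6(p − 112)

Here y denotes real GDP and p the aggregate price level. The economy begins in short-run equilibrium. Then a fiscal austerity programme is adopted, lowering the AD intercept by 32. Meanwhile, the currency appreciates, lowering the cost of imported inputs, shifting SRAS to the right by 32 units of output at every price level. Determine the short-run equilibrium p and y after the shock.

After both shocks: AD is y = 3458 − 10p and SRAS is y = 1714 + 6p.
Setting them equal: 1744 = 16p, so p = 109.
y = 3458 − 10·109 = 2368.

p = 109, y = 2368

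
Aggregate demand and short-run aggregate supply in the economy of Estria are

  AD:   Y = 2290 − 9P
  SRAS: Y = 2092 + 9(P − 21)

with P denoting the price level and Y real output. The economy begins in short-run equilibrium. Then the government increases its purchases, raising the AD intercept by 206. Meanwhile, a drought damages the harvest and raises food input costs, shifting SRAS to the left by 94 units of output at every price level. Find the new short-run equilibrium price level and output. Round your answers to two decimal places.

After both shocks: AD is Y = 2496 − 9P and SRAS is Y = 1809 + 9P.
Setting them equal: 687 = 18P, so P = 38.17.
Substituting into AD, Y = 2152.50.

P = 38.17, Y = 2152.50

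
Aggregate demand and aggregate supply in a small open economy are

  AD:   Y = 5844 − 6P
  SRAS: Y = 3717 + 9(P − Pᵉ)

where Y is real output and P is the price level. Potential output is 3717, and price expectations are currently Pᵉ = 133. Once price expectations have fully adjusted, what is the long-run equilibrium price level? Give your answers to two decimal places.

Long-run P = 354.50

Short run: with Pᵉ = 133, SRAS is Y = 2520 + 9P. Setting AD = SRAS gives 3324 = 15P, so P = 221.60 and Y = 5844 − 6P = 4514.40.
Output 4514.40 is above potential 3717, so over time expected prices rise and SRAS shifts left until Y returns to 3717.
Long run: Y = 3717 on the AD curve gives 3717 = 5844 − 6P, so P = 354.50.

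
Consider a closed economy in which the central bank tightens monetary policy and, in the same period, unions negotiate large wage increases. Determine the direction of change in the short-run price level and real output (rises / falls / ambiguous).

Price level: ambiguous; output: falls

The first event is a negative demand shock: AD shifts left, which by itself pushes P down and Y down.
The second is an adverse supply shock: SRAS shifts left, which by itself pushes P up and Y down.
The two shocks push P in opposite directions, so the effect on P is ambiguous. Both shocks push Y down, so Y falls.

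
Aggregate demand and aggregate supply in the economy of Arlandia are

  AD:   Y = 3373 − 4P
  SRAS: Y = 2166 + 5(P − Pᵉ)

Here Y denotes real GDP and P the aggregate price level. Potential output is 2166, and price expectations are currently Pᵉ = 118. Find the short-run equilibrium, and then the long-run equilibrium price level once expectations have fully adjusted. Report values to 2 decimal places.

Short run: P = 199.67, Y = 2574.33. Long run: P = 301.75.

Short run: with Pᵉ = 118, SRAS is Y = 1576 + 5P. Setting AD = SRAS gives 1797 = 9P, so P = 199.67 and Y = 3373 − 4P = 2574.33.
Output 2574.33 is above potential 2166, so over time expected prices rise and SRAS shifts left until Y returns to 2166.
Long run: Y = 2166 on the AD curve gives 2166 = 3373 − 4P, so P = 301.75.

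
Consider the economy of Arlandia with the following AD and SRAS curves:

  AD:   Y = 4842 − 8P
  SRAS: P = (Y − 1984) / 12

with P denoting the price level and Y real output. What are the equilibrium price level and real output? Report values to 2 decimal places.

P = 142.90, Y = 3698.80

Rearrange SRAS to Y = 1984 + 12P.
Set AD = SRAS: 4842 − 8P = 1984 + 12P, so 2858 = 20P and P = 142.90.
Substituting into AD, Y = 4842 − 8P = 3698.80.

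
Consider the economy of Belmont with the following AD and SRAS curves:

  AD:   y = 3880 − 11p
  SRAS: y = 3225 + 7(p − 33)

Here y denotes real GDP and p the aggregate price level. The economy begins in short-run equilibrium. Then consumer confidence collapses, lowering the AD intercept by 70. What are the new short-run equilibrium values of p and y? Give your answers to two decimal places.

This is a negative demand shock: AD shifts left.
New AD: y = 3810 − 11p.
SRAS can be written y = 2994 + 7p.
Set AD = SRAS: 3810 − 11p = 2994 + 7p, so 816 = 18p and p = 45.33.
Substituting into AD, y = 3311.33.

p = 45.33, y = 3311.33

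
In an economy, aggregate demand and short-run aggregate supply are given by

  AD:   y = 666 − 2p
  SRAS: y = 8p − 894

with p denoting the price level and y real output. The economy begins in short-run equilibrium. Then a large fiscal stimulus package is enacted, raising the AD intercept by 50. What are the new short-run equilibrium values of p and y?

This is a positive demand shock: AD shifts right.
New AD: y = 716 − 2p.
Set AD = SRAS: 716 − 2p = 8p − 894, so 1610 = 10p and p = 161.
y = 716 − 2·161 = 394.

p = 161, y = 394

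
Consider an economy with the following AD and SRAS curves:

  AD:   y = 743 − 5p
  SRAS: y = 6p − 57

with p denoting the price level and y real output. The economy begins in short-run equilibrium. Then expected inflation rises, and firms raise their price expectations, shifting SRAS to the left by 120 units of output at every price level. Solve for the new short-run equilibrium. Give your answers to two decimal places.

p = 83.64, y = 324.82

This is a negative supply shock: SRAS shifts left.
New SRAS: y = 6p − 177.
Set AD = SRAS: 743 − 5p = 6p − 177, so 920 = 11p and p = 83.64.
Substituting into AD, y = 324.82.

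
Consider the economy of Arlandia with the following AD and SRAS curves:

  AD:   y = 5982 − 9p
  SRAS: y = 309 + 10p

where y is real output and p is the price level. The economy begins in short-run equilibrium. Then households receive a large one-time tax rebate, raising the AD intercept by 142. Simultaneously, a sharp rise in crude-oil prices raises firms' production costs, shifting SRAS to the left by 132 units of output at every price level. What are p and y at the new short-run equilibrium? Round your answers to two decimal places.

p = 313.00, y = 3307.00

After both shocks: AD is y = 6124 − 9p and SRAS is y = 177 + 10p.
Setting them equal: 5947 = 19p, so p = 313.00.
Substituting into AD, y = 3307.00.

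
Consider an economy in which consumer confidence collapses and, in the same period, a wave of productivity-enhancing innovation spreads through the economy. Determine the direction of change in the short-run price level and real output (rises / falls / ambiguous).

The first event is a negative demand shock: AD shifts left, which by itself pushes P down and Y down.
The second is a favourable supply shock: SRAS shifts right, which by itself pushes P down and Y up.
Both shocks push P down, so P falls. The two shocks push Y in opposite directions, so the effect on Y is ambiguous.

Price level: falls; output: ambiguous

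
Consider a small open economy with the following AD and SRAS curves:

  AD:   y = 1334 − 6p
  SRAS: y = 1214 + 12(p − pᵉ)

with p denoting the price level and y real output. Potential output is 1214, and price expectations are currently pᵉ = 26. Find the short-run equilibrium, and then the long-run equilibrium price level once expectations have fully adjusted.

Short run: p = 24, y = 1190. Long run: p = 20.

Short run: with pᵉ = 26, SRAS is y = 902 + 12p. Setting AD = SRAS gives 432 = 18p, so p = 24 and y = 1334 − 6·24 = 1190.
Output 1190 is below potential 1214, so over time expected prices fall and SRAS shifts right until y returns to 1214.
Long run: y = 1214 on the AD curve gives 1214 = 1334 − 6p, so p = 20.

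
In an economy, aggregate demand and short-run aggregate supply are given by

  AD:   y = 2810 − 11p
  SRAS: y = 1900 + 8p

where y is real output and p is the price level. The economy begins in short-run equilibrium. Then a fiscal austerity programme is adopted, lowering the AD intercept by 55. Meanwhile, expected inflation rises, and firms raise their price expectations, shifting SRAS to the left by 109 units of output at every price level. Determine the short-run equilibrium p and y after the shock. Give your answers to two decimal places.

p = 50.74, y = 2196.89

After both shocks: AD is y = 2755 − 11p and SRAS is y = 1791 + 8p.
Setting them equal: 964 = 19p, so p = 50.74.
Substituting into AD, y = 2196.89.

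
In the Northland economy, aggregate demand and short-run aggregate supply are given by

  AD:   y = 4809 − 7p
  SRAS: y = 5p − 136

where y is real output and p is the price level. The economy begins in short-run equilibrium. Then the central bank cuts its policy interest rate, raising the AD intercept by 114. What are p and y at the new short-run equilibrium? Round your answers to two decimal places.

p = 421.58, y = 1971.92

This is a positive demand shock: AD shifts right.
New AD: y = 4923 − 7p.
Set AD = SRAS: 4923 − 7p = 5p − 136, so 5059 = 12p and p = 421.58.
Substituting into AD, y = 1971.92.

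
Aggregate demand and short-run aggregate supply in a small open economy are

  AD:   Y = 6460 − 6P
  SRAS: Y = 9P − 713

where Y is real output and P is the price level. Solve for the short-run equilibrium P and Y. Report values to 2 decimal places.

P = 478.20, Y = 3590.80

Set AD = SRAS: 6460 − 6P = 9P − 713, so 7173 = 15P and P = 478.20.
Substituting into AD, Y = 6460 − 6P = 3590.80.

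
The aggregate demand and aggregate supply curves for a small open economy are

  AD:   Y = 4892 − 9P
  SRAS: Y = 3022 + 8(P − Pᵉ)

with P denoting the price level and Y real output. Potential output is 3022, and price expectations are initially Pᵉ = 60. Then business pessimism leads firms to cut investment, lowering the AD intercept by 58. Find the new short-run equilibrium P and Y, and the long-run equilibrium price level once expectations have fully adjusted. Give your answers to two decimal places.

Short run: P = 134.82, Y = 3620.59. Long run: P = 201.33.

AD shifts left: new AD is Y = 4834 − 9P. With Pᵉ = 60, SRAS is Y = 2542 + 8P.
Short run: 4834 − 9P = 2542 + 8P gives 2292 = 17P, so P = 134.82 and Y = 4834 − 9P = 3620.59.
Y = 3620.59 is above potential 3022; expectations adjust and SRAS shifts left until Y = 3022.
Long run: on the new AD curve, 3022 = 4834 − 9P gives P = 201.33.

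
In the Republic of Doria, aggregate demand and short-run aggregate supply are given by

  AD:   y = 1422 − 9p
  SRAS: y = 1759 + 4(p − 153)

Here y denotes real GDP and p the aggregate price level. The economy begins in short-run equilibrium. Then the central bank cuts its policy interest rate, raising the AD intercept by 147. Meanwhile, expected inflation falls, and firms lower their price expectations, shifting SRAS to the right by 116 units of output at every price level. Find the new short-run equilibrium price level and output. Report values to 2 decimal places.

p = 23.54, y = 1357.15

After both shocks: AD is y = 1569 − 9p and SRAS is y = 1263 + 4p.
Setting them equal: 306 = 13p, so p = 23.54.
Substituting into AD, y = 1357.15.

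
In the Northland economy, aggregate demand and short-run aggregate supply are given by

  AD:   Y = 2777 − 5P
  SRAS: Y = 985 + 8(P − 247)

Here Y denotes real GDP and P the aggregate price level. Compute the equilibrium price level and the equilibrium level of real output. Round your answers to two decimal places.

P = 289.85, Y = 1327.77

Write SRAS as Y = 985 + 8P − 1976 = 8P − 991.
Set AD = SRAS: 2777 − 5P = 8P − 991, so 3768 = 13P and P = 289.85.
Substituting into AD, Y = 2777 − 5P = 1327.77.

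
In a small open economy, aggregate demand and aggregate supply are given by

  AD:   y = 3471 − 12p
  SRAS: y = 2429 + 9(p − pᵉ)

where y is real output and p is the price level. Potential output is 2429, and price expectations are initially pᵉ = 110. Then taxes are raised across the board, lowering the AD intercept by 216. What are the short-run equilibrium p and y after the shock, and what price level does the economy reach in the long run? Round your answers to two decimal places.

AD shifts left: new AD is y = 3255 − 12p. With pᵉ = 110, SRAS is y = 1439 + 9p.
Short run: 3255 − 12p = 1439 + 9p gives 1816 = 21p, so p = 86.48 and y = 3255 − 12p = 2217.29.
y = 2217.29 is below potential 2429; expectations adjust and SRAS shifts right until y = 2429.
Long run: on the new AD curve, 2429 = 3255 − 12p gives p = 68.83.

Short run: p = 86.48, y = 2217.29. Long run: p = 68.83.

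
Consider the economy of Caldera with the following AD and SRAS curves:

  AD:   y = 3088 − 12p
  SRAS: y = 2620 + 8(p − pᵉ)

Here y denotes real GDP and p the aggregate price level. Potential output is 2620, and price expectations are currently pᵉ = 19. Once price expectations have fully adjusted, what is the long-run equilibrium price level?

Short run: with pᵉ = 19, SRAS is y = 2468 + 8p. Setting AD = SRAS gives 620 = 20p, so p = 31 and y = 3088 − 12·31 = 2716.
Output 2716 is above potential 2620, so over time expected prices rise and SRAS shifts left until y returns to 2620.
Long run: y = 2620 on the AD curve gives 2620 = 3088 − 12p, so p = 39.

Long-run p = 39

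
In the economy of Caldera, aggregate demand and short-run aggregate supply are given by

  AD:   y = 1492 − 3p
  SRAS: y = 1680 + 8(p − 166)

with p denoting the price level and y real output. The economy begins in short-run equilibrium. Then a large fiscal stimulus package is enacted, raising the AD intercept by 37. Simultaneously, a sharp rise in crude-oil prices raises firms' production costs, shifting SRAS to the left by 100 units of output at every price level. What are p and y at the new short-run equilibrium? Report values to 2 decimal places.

After both shocks: AD is y = 1529 − 3p and SRAS is y = 252 + 8p.
Setting them equal: 1277 = 11p, so p = 116.09.
Substituting into AD, y = 1180.73.

p = 116.09, y = 1180.73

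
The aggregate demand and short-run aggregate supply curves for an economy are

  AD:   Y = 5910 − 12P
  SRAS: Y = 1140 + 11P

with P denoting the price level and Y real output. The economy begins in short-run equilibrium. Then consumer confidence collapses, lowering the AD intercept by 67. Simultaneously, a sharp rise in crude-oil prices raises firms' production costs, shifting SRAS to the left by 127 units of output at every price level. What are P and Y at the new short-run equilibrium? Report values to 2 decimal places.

After both shocks: AD is Y = 5843 − 12P and SRAS is Y = 1013 + 11P.
Setting them equal: 4830 = 23P, so P = 210.00.
Substituting into AD, Y = 3323.00.

P = 210.00, Y = 3323.00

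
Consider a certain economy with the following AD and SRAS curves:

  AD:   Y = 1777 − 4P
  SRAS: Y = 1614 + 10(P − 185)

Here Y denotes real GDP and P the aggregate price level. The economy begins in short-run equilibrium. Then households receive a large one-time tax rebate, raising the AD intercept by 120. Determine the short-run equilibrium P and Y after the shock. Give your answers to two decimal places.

This is a positive demand shock: AD shifts right.
New AD: Y = 1897 − 4P.
SRAS can be written Y = 10P − 236.
Set AD = SRAS: 1897 − 4P = 10P − 236, so 2133 = 14P and P = 152.36.
Substituting into AD, Y = 1287.57.

P = 152.36, Y = 1287.57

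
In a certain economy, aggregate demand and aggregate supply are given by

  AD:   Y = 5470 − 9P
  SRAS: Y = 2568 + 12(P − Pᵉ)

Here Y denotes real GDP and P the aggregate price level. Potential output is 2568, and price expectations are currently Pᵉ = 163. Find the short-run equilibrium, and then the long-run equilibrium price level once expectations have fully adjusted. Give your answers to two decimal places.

Short run: with Pᵉ = 163, SRAS is Y = 612 + 12P. Setting AD = SRAS gives 4858 = 21P, so P = 231.33 and Y = 5470 − 9P = 3388.00.
Output 3388.00 is above potential 2568, so over time expected prices rise and SRAS shifts left until Y returns to 2568.
Long run: Y = 2568 on the AD curve gives 2568 = 5470 − 9P, so P = 322.44.

Short run: P = 231.33, Y = 3388.00. Long run: P = 322.44.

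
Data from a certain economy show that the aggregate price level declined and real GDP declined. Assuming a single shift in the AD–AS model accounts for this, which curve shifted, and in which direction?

AD shifted left

P fell and Y fell. An AD shift moves P and Y in the same direction; an SRAS shift moves them in opposite directions.
Here P and Y moved in the same direction, so the AD curve shifted.
Since Y fell, AD shifted left.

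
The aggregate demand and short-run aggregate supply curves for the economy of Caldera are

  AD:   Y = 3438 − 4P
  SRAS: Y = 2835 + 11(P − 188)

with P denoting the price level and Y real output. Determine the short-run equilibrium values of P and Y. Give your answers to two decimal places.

P = 178.07, Y = 2725.73

Write SRAS as Y = 2835 + 11P − 2068 = 767 + 11P.
Set AD = SRAS: 3438 − 4P = 767 + 11P, so 2671 = 15P and P = 178.07.
Substituting into AD, Y = 3438 − 4P = 2725.73.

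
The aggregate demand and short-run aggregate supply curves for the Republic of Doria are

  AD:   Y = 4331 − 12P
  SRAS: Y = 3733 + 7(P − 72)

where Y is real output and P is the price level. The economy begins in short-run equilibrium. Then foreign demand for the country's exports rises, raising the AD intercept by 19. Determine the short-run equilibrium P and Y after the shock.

P = 59, Y = 3642

This is a positive demand shock: AD shifts right.
New AD: Y = 4350 − 12P.
SRAS can be written Y = 3229 + 7P.
Set AD = SRAS: 4350 − 12P = 3229 + 7P, so 1121 = 19P and P = 59.
Y = 4350 − 12·59 = 3642.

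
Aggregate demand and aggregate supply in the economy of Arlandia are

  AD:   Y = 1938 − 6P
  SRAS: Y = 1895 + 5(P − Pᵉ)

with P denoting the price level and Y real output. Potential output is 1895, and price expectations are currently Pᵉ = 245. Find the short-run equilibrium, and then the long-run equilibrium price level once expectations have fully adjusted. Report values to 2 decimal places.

Short run: P = 115.27, Y = 1246.36. Long run: P = 7.17.

Short run: with Pᵉ = 245, SRAS is Y = 670 + 5P. Setting AD = SRAS gives 1268 = 11P, so P = 115.27 and Y = 1938 − 6P = 1246.36.
Output 1246.36 is below potential 1895, so over time expected prices fall and SRAS shifts right until Y returns to 1895.
Long run: Y = 1895 on the AD curve gives 1895 = 1938 − 6P, so P = 7.17.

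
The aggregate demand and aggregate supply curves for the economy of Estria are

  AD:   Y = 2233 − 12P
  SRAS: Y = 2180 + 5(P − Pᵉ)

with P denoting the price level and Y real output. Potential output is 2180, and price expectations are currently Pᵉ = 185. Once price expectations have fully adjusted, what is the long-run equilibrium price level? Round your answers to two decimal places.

Long-run P = 4.42

Short run: with Pᵉ = 185, SRAS is Y = 1255 + 5P. Setting AD = SRAS gives 978 = 17P, so P = 57.53 and Y = 2233 − 12P = 1542.65.
Output 1542.65 is below potential 2180, so over time expected prices fall and SRAS shifts right until Y returns to 2180.
Long run: Y = 2180 on the AD curve gives 2180 = 2233 − 12P, so P = 4.42.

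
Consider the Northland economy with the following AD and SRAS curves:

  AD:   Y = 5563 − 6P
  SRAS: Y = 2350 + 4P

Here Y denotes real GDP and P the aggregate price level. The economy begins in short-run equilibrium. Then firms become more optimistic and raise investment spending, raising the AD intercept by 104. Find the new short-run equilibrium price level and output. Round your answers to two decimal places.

This is a positive demand shock: AD shifts right.
New AD: Y = 5667 − 6P.
Set AD = SRAS: 5667 − 6P = 2350 + 4P, so 3317 = 10P and P = 331.70.
Substituting into AD, Y = 3676.80.

P = 331.70, Y = 3676.80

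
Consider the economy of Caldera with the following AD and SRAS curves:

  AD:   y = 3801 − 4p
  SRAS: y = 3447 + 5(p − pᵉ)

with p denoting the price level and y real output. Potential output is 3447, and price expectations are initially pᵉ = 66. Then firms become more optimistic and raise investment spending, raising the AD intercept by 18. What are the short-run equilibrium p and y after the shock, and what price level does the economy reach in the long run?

AD shifts right: new AD is y = 3819 − 4p. With pᵉ = 66, SRAS is y = 3117 + 5p.
Short run: 3819 − 4p = 3117 + 5p gives 702 = 9p, so p = 78 and y = 3819 − 4·78 = 3507.
y = 3507 is above potential 3447; expectations adjust and SRAS shifts left until y = 3447.
Long run: on the new AD curve, 3447 = 3819 − 4p gives p = 93.

Short run: p = 78, y = 3507. Long run: p = 93.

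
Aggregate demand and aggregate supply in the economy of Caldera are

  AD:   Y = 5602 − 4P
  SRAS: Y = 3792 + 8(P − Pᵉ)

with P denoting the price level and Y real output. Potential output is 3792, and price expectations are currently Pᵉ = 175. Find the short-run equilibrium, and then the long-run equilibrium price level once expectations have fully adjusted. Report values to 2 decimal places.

Short run: P = 267.50, Y = 4532.00. Long run: P = 452.50.

Short run: with Pᵉ = 175, SRAS is Y = 2392 + 8P. Setting AD = SRAS gives 3210 = 12P, so P = 267.50 and Y = 5602 − 4P = 4532.00.
Output 4532.00 is above potential 3792, so over time expected prices rise and SRAS shifts left until Y returns to 3792.
Long run: Y = 3792 on the AD curve gives 3792 = 5602 − 4P, so P = 452.50.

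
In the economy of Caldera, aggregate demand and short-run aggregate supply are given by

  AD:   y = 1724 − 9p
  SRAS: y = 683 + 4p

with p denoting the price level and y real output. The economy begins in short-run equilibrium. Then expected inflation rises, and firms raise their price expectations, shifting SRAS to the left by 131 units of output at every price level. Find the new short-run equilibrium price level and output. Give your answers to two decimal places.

This is a negative supply shock: SRAS shifts left.
New SRAS: y = 552 + 4p.
Set AD = SRAS: 1724 − 9p = 552 + 4p, so 1172 = 13p and p = 90.15.
Substituting into AD, y = 912.62.

p = 90.15, y = 912.62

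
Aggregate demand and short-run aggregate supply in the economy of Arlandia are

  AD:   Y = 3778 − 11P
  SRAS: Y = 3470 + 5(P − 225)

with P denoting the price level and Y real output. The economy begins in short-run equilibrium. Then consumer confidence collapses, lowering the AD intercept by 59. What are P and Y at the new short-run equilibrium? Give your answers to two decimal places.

This is a negative demand shock: AD shifts left.
New AD: Y = 3719 − 11P.
SRAS can be written Y = 2345 + 5P.
Set AD = SRAS: 3719 − 11P = 2345 + 5P, so 1374 = 16P and P = 85.88.
Substituting into AD, Y = 2774.38.

P = 85.88, Y = 2774.38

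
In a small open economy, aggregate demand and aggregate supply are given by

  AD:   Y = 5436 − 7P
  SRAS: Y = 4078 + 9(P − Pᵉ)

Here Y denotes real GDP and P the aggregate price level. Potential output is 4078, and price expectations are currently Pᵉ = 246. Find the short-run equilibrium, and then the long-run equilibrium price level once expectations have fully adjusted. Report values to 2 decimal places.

Short run: with Pᵉ = 246, SRAS is Y = 1864 + 9P. Setting AD = SRAS gives 3572 = 16P, so P = 223.25 and Y = 5436 − 7P = 3873.25.
Output 3873.25 is below potential 4078, so over time expected prices fall and SRAS shifts right until Y returns to 4078.
Long run: Y = 4078 on the AD curve gives 4078 = 5436 − 7P, so P = 194.00.

Short run: P = 223.25, Y = 3873.25. Long run: P = 194.00.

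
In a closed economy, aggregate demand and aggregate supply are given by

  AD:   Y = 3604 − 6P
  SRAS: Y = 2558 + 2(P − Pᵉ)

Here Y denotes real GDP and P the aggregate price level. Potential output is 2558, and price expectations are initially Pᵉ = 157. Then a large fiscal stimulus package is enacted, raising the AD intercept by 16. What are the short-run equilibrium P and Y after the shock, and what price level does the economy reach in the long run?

AD shifts right: new AD is Y = 3620 − 6P. With Pᵉ = 157, SRAS is Y = 2244 + 2P.
Short run: 3620 − 6P = 2244 + 2P gives 1376 = 8P, so P = 172 and Y = 3620 − 6·172 = 2588.
Y = 2588 is above potential 2558; expectations adjust and SRAS shifts left until Y = 2558.
Long run: on the new AD curve, 2558 = 3620 − 6P gives P = 177.

Short run: P = 172, Y = 2588. Long run: P = 177.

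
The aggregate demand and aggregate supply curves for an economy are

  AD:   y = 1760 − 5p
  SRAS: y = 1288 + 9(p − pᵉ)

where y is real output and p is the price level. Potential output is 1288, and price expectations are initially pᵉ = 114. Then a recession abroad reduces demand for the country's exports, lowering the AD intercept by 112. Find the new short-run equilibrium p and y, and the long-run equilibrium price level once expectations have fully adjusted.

AD shifts left: new AD is y = 1648 − 5p. With pᵉ = 114, SRAS is y = 262 + 9p.
Short run: 1648 − 5p = 262 + 9p gives 1386 = 14p, so p = 99 and y = 1648 − 5·99 = 1153.
y = 1153 is below potential 1288; expectations adjust and SRAS shifts right until y = 1288.
Long run: on the new AD curve, 1288 = 1648 − 5p gives p = 72.

Short run: p = 99, y = 1153. Long run: p = 72.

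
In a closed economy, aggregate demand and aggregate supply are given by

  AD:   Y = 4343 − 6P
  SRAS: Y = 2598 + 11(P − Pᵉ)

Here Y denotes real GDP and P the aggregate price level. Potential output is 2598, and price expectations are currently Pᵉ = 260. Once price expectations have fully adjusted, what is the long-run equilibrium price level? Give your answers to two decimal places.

Short run: with Pᵉ = 260, SRAS is Y = 11P − 262. Setting AD = SRAS gives 4605 = 17P, so P = 270.88 and Y = 4343 − 6P = 2717.71.
Output 2717.71 is above potential 2598, so over time expected prices rise and SRAS shifts left until Y returns to 2598.
Long run: Y = 2598 on the AD curve gives 2598 = 4343 − 6P, so P = 290.83.

Long-run P = 290.83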